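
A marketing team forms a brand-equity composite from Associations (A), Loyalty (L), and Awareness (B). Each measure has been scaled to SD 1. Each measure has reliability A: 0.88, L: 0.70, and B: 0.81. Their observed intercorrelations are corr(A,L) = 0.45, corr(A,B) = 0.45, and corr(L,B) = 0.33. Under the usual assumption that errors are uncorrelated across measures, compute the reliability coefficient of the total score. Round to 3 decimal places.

0.888

Var(A+L+B) = 3 + 2·[0.45 + 0.45 + 0.33] = 3 + 2.46 = 5.46.
Because errors are independent across components, Cov(Tᵢ,Tⱼ) = Cov(Xᵢ,Xⱼ); the off-diagonal part of the true-score variance is the same as above.
True-score variance = [0.88 + 0.70 + 0.81] + 2.46 = 2.39 + 2.46 = 4.85.
Reliability = 4.85 / 5.46 = 0.888.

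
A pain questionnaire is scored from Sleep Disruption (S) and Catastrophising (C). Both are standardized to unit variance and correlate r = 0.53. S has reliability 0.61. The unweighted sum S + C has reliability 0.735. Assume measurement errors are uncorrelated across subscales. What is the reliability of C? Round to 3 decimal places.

Var(S+C) = 2 + 2·0.53 = 3.060.
True-score variance = ρ_S + ρ_C + 2·0.53, so 0.735 = (0.61 + ρ_C + 1.06) / 3.060.
ρ_C = 0.735·3.060 − 0.61 − 1.06 = 0.579.

0.579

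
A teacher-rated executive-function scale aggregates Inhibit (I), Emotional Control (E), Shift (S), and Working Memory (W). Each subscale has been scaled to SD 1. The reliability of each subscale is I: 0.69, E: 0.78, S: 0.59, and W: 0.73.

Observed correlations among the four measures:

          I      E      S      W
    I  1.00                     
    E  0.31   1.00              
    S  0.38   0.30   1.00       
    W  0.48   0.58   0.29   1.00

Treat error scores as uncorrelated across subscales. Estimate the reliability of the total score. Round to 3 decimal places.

Var(I+E+S+W) = 4 + 2·[0.31 + 0.38 + 0.48 + 0.30 + 0.58 + 0.29] = 4 + 4.68 = 8.68.
Because errors are independent across components, Cov(Tᵢ,Tⱼ) = Cov(Xᵢ,Xⱼ); the off-diagonal part of the true-score variance is the same as above.
True-score variance = [0.69 + 0.78 + 0.59 + 0.73] + 4.68 = 2.79 + 4.68 = 7.47.
Reliability = 7.47 / 8.68 = 0.861.

0.861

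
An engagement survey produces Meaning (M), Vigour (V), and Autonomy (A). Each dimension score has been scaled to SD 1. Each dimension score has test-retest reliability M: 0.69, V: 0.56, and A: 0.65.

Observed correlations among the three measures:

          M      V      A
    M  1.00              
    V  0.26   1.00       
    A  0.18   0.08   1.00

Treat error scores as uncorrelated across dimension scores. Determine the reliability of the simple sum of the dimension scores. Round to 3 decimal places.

0.728

Var(M+V+A) = 3 + 2·[0.26 + 0.18 + 0.08] = 3 + 1.04 = 4.04.
Under uncorrelated errors the observed covariances equal the true-score covariances, so only the own-variance terms attenuate.
True-score variance = [0.69 + 0.56 + 0.65] + 1.04 = 1.9 + 1.04 = 2.94.
Reliability = 2.94 / 4.04 = 0.728.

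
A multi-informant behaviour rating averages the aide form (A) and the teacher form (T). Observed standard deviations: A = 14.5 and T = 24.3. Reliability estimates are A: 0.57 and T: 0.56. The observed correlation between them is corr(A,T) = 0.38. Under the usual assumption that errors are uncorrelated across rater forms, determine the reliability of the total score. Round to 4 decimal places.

0.6722

Var(A+T) = 14.5² + 24.3² + 2·[14.5·24.3·0.38] = 800.74 + 267.786 = 1068.53.
With uncorrelated errors the cross-covariances are all true-score covariance, so they carry over unchanged; only the diagonal terms shrink to ρᵢσᵢ².
True-score variance = [14.5²·0.57 + 24.3²·0.56] + 267.786 = 450.517 + 267.786 = 718.303.
Reliability = 718.303 / 1068.53 = 0.6722.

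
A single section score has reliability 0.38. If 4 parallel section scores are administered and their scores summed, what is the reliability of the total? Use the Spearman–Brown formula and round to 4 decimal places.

0.7103

ρ_k = kρ / (1 + (k−1)ρ) = 4·0.38 / (1 + 3·0.38) = 1.520 / 2.140 = 0.7103.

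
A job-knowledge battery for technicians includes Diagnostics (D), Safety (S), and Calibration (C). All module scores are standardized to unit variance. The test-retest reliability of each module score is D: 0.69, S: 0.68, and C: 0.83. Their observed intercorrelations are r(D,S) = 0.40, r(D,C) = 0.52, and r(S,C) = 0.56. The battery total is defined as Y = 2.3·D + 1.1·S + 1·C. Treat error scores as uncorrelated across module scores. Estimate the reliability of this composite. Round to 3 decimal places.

0.833

Var(Y) = 2.3² + 1.1² + 1 + 2·[2.53·0.40 + 2.3·0.52 + 1.1·0.56] = 7.5 + 5.648 = 13.148.
Under uncorrelated errors the observed covariances equal the true-score covariances, so only the own-variance terms attenuate.
True-score variance = [2.3²·0.69 + 1.1²·0.68 + 0.83] + 5.648 = 5.3029 + 5.648 = 10.9509.
Reliability = 10.9509 / 13.148 = 0.833.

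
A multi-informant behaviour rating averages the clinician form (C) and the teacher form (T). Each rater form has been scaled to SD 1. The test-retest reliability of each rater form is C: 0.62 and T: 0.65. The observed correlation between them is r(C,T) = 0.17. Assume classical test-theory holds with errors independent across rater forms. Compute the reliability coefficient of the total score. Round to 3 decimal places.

0.688

Var(C+T) = 2 + 2·[0.17] = 2 + 0.34 = 2.34.
Because errors are independent across components, Cov(Tᵢ,Tⱼ) = Cov(Xᵢ,Xⱼ); the off-diagonal part of the true-score variance is the same as above.
True-score variance = [0.62 + 0.65] + 0.34 = 1.27 + 0.34 = 1.61.
Reliability = 1.61 / 2.34 = 0.688.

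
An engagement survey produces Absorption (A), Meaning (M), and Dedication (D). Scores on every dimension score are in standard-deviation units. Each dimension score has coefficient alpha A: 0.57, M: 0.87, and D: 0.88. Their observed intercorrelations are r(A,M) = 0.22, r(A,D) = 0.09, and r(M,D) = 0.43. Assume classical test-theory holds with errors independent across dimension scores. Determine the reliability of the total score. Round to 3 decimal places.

0.848

Var(A+M+D) = 3 + 2·[0.22 + 0.09 + 0.43] = 3 + 1.48 = 4.48.
Under uncorrelated errors the observed covariances equal the true-score covariances, so only the own-variance terms attenuate.
True-score variance = [0.57 + 0.87 + 0.88] + 1.48 = 2.32 + 1.48 = 3.8.
Reliability = 3.8 / 4.48 = 0.848.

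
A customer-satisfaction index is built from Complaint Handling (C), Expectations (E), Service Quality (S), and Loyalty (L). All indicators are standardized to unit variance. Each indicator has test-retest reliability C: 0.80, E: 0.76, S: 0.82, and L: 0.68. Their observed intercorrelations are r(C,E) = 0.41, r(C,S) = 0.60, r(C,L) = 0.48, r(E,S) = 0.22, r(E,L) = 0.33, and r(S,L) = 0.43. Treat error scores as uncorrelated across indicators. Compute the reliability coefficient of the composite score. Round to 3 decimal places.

0.895

Var(C+E+S+L) = 4 + 2·[0.41 + 0.60 + 0.48 + 0.22 + 0.33 + 0.43] = 4 + 4.94 = 8.94.
Under uncorrelated errors the observed covariances equal the true-score covariances, so only the own-variance terms attenuate.
True-score variance = [0.80 + 0.76 + 0.82 + 0.68] + 4.94 = 3.06 + 4.94 = 8.
Reliability = 8 / 8.94 = 0.895.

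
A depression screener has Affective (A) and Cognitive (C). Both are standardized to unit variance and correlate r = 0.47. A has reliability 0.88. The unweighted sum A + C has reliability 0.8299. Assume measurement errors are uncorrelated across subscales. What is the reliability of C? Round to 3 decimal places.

0.620

Var(A+C) = 2 + 2·0.47 = 2.940.
True-score variance = ρ_A + ρ_C + 2·0.47, so 0.8299 = (0.88 + ρ_C + 0.94) / 2.940.
ρ_C = 0.8299·2.940 − 0.88 − 0.94 = 0.620.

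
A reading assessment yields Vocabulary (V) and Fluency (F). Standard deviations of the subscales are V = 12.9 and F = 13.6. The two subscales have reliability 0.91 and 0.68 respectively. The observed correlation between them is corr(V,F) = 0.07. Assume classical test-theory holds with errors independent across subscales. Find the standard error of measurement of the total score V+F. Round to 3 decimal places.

8.612

Var(total) = 351.37 + 24.5616 = 375.932.
True-score variance = 277.206 + 24.5616 = 301.767, so reliability = 0.8027.
Error variance = 375.932 − 301.767 = 74.1641; SEM = √74.1641 = 8.612.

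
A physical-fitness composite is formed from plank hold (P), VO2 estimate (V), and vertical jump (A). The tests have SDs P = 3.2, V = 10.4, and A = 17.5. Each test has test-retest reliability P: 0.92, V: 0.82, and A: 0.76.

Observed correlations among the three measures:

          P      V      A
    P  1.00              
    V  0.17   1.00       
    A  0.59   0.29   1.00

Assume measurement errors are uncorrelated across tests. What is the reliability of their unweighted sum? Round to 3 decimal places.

Var(P+V+A) = 3.2² + 10.4² + 17.5² + 2·[3.2·10.4·0.17 + 3.2·17.5·0.59 + 10.4·17.5·0.29] = 424.65 + 182.955 = 607.605.
Under uncorrelated errors the observed covariances equal the true-score covariances, so only the own-variance terms attenuate.
True-score variance = [3.2²·0.92 + 10.4²·0.82 + 17.5²·0.76] + 182.955 = 330.862 + 182.955 = 513.817.
Reliability = 513.817 / 607.605 = 0.846.

0.846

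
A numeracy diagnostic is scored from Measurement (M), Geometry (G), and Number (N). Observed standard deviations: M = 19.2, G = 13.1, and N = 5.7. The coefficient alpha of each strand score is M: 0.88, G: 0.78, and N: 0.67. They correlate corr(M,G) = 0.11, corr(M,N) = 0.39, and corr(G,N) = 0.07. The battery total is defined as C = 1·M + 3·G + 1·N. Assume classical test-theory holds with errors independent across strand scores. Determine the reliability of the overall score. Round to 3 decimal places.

0.823

Var(C) = 19.2² + 3²·13.1² + 5.7² + 2·[3·19.2·13.1·0.11 + 19.2·5.7·0.39 + 3·13.1·5.7·0.07] = 1945.62 + 282.728 = 2228.35.
Under uncorrelated errors the observed covariances equal the true-score covariances, so only the own-variance terms attenuate.
True-score variance = [19.2²·0.88 + 3²·13.1²·0.78 + 5.7²·0.67] + 282.728 = 1550.87 + 282.728 = 1833.6.
Reliability = 1833.6 / 2228.35 = 0.823.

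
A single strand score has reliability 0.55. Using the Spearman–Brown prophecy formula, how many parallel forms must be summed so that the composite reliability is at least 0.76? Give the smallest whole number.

3

k ≥ ρ*(1−ρ₁)/(ρ₁(1−ρ*)) = 0.76·0.45 / (0.55·0.24) = 2.591.
Smallest integer k = 3.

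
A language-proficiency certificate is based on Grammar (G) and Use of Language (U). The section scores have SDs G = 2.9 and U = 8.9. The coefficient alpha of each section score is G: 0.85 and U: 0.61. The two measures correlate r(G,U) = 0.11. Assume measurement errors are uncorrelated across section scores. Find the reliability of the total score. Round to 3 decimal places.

0.655

Var(G+U) = 2.9² + 8.9² + 2·[2.9·8.9·0.11] = 87.62 + 5.6782 = 93.2982.
With uncorrelated errors the cross-covariances are all true-score covariance, so they carry over unchanged; only the diagonal terms shrink to ρᵢσᵢ².
True-score variance = [2.9²·0.85 + 8.9²·0.61] + 5.6782 = 55.4666 + 5.6782 = 61.1448.
Reliability = 61.1448 / 93.2982 = 0.655.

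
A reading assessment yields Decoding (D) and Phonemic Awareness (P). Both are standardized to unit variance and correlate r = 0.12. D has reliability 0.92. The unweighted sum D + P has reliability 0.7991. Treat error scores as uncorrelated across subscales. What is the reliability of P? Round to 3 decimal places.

Var(D+P) = 2 + 2·0.12 = 2.240.
True-score variance = ρ_D + ρ_P + 2·0.12, so 0.7991 = (0.92 + ρ_P + 0.24) / 2.240.
ρ_P = 0.7991·2.240 − 0.92 − 0.24 = 0.630.

0.630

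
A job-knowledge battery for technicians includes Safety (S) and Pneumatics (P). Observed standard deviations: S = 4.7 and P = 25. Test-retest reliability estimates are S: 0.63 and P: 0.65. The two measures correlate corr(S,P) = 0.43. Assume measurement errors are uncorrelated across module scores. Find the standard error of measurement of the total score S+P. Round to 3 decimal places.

Var(total) = 647.09 + 101.05 = 748.14.
True-score variance = 420.167 + 101.05 = 521.217, so reliability = 0.6967.
Error variance = 748.14 − 521.217 = 226.923; SEM = √226.923 = 15.064.

15.064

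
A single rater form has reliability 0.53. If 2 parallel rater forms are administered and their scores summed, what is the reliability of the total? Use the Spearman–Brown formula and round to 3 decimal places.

0.693

ρ_k = kρ / (1 + (k−1)ρ) = 2·0.53 / (1 + 1·0.53) = 1.060 / 1.530 = 0.693.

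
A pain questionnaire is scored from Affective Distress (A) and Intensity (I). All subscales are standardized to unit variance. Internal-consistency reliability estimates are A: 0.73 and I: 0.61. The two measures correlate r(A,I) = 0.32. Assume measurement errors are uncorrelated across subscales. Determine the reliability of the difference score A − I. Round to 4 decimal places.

Var(A−I) = 1 + 1 − 2·0.32 = 2 − 0.64 = 1.36.
Because errors are independent across components, Cov(Tᵢ,Tⱼ) = Cov(Xᵢ,Xⱼ); the off-diagonal part of the true-score variance is the same as above.
True-score variance = [0.73 + 0.61] − 0.64 = 1.34 − 0.64 = 0.7.
Reliability = 0.7 / 1.36 = 0.5147.

0.5147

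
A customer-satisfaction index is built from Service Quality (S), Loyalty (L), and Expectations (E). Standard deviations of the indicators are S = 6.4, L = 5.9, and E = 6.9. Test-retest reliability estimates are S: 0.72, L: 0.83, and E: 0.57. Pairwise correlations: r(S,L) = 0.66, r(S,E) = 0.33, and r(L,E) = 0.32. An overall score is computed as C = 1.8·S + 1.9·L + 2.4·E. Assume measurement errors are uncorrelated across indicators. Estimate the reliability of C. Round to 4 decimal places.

Var(C) = 1.8²·6.4² + 1.9²·5.9² + 2.4²·6.9² + 2·[3.42·6.4·5.9·0.66 + 4.32·6.4·6.9·0.33 + 4.56·5.9·6.9·0.32] = 532.608 + 415.181 = 947.789.
With uncorrelated errors the cross-covariances are all true-score covariance, so they carry over unchanged; only the diagonal terms shrink to ρᵢσᵢ².
True-score variance = [1.8²·6.4²·0.72 + 1.9²·5.9²·0.83 + 2.4²·6.9²·0.57] + 415.181 = 356.166 + 415.181 = 771.347.
Reliability = 771.347 / 947.789 = 0.8138.

0.8138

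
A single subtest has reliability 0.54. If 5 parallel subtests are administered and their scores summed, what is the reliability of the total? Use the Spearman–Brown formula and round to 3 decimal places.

ρ_k = kρ / (1 + (k−1)ρ) = 5·0.54 / (1 + 4·0.54) = 2.700 / 3.160 = 0.854.

0.854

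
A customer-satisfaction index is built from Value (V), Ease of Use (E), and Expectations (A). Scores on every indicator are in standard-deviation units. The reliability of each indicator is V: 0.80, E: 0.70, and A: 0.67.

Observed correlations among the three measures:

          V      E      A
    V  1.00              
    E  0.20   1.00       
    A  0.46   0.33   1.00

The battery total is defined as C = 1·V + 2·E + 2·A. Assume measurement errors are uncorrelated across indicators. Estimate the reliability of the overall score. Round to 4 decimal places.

Var(C) = 1 + 2² + 2² + 2·[2·0.20 + 2·0.46 + 4·0.33] = 9 + 5.28 = 14.28.
Under uncorrelated errors the observed covariances equal the true-score covariances, so only the own-variance terms attenuate.
True-score variance = [0.80 + 2²·0.70 + 2²·0.67] + 5.28 = 6.28 + 5.28 = 11.56.
Reliability = 11.56 / 14.28 = 0.8095.

0.8095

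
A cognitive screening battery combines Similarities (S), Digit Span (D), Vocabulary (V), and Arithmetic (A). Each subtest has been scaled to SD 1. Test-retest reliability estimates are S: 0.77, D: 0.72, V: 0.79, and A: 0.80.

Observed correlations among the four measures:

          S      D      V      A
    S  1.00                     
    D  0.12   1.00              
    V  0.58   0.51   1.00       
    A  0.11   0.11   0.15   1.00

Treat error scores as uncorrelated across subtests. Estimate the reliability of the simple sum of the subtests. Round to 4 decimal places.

Var(S+D+V+A) = 4 + 2·[0.12 + 0.58 + 0.11 + 0.51 + 0.11 + 0.15] = 4 + 3.16 = 7.16.
With uncorrelated errors the cross-covariances are all true-score covariance, so they carry over unchanged; only the diagonal terms shrink to ρᵢσᵢ².
True-score variance = [0.77 + 0.72 + 0.79 + 0.80] + 3.16 = 3.08 + 3.16 = 6.24.
Reliability = 6.24 / 7.16 = 0.8715.

0.8715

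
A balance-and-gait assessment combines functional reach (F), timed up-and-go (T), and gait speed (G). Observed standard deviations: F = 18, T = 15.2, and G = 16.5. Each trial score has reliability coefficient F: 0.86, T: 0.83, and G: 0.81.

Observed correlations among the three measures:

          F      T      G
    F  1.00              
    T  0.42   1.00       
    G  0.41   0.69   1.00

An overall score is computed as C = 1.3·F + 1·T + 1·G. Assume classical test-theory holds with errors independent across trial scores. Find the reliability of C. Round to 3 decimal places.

0.917

Var(C) = 1.3²·18² + 15.2² + 16.5² + 2·[1.3·18·15.2·0.42 + 1.3·18·16.5·0.41 + 15.2·16.5·0.69] = 1050.85 + 961.477 = 2012.33.
Under uncorrelated errors the observed covariances equal the true-score covariances, so only the own-variance terms attenuate.
True-score variance = [1.3²·18²·0.86 + 15.2²·0.83 + 16.5²·0.81] + 961.477 = 883.187 + 961.477 = 1844.66.
Reliability = 1844.66 / 2012.33 = 0.917.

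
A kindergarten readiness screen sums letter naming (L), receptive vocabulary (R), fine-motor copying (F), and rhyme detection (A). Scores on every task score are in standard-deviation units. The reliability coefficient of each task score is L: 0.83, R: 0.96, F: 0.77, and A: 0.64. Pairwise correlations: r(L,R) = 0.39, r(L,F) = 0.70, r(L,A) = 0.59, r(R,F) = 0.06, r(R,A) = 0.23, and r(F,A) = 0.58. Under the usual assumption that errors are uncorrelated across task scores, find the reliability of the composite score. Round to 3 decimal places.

Var(L+R+F+A) = 4 + 2·[0.39 + 0.70 + 0.59 + 0.06 + 0.23 + 0.58] = 4 + 5.1 = 9.1.
With uncorrelated errors the cross-covariances are all true-score covariance, so they carry over unchanged; only the diagonal terms shrink to ρᵢσᵢ².
True-score variance = [0.83 + 0.96 + 0.77 + 0.64] + 5.1 = 3.2 + 5.1 = 8.3.
Reliability = 8.3 / 9.1 = 0.912.

0.912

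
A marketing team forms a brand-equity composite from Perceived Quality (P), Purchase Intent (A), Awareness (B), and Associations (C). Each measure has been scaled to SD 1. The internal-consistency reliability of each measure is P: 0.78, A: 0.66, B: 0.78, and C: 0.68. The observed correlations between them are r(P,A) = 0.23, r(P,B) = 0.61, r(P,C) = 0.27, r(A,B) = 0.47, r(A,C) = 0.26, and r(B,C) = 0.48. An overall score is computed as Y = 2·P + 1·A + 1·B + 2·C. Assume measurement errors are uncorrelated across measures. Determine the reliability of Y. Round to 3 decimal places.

0.860

Var(Y) = 2² + 1 + 1 + 2² + 2·[2·0.23 + 2·0.61 + 4·0.27 + 0.47 + 2·0.26 + 2·0.48] = 10 + 9.42 = 19.42.
Under uncorrelated errors the observed covariances equal the true-score covariances, so only the own-variance terms attenuate.
True-score variance = [2²·0.78 + 0.66 + 0.78 + 2²·0.68] + 9.42 = 7.28 + 9.42 = 16.7.
Reliability = 16.7 / 19.42 = 0.860.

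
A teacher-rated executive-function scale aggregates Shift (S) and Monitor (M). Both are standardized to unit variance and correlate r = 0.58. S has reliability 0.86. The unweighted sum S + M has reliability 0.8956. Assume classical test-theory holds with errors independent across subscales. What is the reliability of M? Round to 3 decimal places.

Var(S+M) = 2 + 2·0.58 = 3.160.
True-score variance = ρ_S + ρ_M + 2·0.58, so 0.8956 = (0.86 + ρ_M + 1.16) / 3.160.
ρ_M = 0.8956·3.160 − 0.86 − 1.16 = 0.810.

0.810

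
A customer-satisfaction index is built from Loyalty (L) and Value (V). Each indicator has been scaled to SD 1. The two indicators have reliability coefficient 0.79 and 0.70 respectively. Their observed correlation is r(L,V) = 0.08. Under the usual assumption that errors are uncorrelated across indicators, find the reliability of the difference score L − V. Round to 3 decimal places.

Var(L−V) = 1 + 1 − 2·0.08 = 2 − 0.16 = 1.84.
Because errors are independent across components, Cov(Tᵢ,Tⱼ) = Cov(Xᵢ,Xⱼ); the off-diagonal part of the true-score variance is the same as above.
True-score variance = [0.79 + 0.70] − 0.16 = 1.49 − 0.16 = 1.33.
Reliability = 1.33 / 1.84 = 0.723.

0.723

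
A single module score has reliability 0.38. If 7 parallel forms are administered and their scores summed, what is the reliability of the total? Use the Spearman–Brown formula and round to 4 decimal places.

ρ_k = kρ / (1 + (k−1)ρ) = 7·0.38 / (1 + 6·0.38) = 2.660 / 3.280 = 0.8110.

0.8110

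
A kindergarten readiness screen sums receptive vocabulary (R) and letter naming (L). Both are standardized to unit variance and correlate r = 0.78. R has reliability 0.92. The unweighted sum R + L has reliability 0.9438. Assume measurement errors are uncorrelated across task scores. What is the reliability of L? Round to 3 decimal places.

0.880

Var(R+L) = 2 + 2·0.78 = 3.560.
True-score variance = ρ_R + ρ_L + 2·0.78, so 0.9438 = (0.92 + ρ_L + 1.56) / 3.560.
ρ_L = 0.9438·3.560 − 0.92 − 1.56 = 0.880.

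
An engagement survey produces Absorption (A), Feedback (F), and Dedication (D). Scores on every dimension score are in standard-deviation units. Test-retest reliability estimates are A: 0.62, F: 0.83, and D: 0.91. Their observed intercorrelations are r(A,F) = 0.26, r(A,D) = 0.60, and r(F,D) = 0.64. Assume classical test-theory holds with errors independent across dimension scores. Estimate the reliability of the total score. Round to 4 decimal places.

Var(A+F+D) = 3 + 2·[0.26 + 0.60 + 0.64] = 3 + 3 = 6.
Because errors are independent across components, Cov(Tᵢ,Tⱼ) = Cov(Xᵢ,Xⱼ); the off-diagonal part of the true-score variance is the same as above.
True-score variance = [0.62 + 0.83 + 0.91] + 3 = 2.36 + 3 = 5.36.
Reliability = 5.36 / 6 = 0.8933.

0.8933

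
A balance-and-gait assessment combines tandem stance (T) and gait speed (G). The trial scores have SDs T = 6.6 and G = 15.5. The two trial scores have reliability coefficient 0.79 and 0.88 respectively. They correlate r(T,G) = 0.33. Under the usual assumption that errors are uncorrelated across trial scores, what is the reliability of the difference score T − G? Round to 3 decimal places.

0.824

Var(T−G) = 6.6² + 15.5² − 2·6.6·15.5·0.33 = 283.81 − 67.518 = 216.292.
With uncorrelated errors the cross-covariances are all true-score covariance, so they carry over unchanged; only the diagonal terms shrink to ρᵢσᵢ².
True-score variance = [6.6²·0.79 + 15.5²·0.88] − 67.518 = 245.832 − 67.518 = 178.314.
Reliability = 178.314 / 216.292 = 0.824.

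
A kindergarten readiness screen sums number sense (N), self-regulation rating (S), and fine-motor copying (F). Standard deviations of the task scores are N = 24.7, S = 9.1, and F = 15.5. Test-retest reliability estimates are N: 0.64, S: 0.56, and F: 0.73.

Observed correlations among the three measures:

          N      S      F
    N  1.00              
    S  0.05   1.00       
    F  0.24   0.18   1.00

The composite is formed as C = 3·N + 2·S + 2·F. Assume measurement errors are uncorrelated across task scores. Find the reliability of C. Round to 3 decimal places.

Var(C) = 3²·24.7² + 2²·9.1² + 2²·15.5² + 2·[6·24.7·9.1·0.05 + 6·24.7·15.5·0.24 + 4·9.1·15.5·0.18] = 6783.05 + 1440.58 = 8223.63.
Because errors are independent across components, Cov(Tᵢ,Tⱼ) = Cov(Xᵢ,Xⱼ); the off-diagonal part of the true-score variance is the same as above.
True-score variance = [3²·24.7²·0.64 + 2²·9.1²·0.56 + 2²·15.5²·0.73] + 1440.58 = 4401.14 + 1440.58 = 5841.72.
Reliability = 5841.72 / 8223.63 = 0.710.

0.710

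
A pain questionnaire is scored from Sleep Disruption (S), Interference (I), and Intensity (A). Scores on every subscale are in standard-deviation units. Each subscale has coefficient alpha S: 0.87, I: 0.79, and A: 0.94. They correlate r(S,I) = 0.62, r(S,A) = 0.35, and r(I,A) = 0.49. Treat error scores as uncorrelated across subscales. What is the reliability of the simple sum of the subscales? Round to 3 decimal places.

Var(S+I+A) = 3 + 2·[0.62 + 0.35 + 0.49] = 3 + 2.92 = 5.92.
Under uncorrelated errors the observed covariances equal the true-score covariances, so only the own-variance terms attenuate.
True-score variance = [0.87 + 0.79 + 0.94] + 2.92 = 2.6 + 2.92 = 5.52.
Reliability = 5.52 / 5.92 = 0.932.

0.932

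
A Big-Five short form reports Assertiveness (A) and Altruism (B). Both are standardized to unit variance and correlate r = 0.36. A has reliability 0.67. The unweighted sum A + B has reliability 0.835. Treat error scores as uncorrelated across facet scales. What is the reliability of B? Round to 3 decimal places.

Var(A+B) = 2 + 2·0.36 = 2.720.
True-score variance = ρ_A + ρ_B + 2·0.36, so 0.835 = (0.67 + ρ_B + 0.72) / 2.720.
ρ_B = 0.835·2.720 − 0.67 − 0.72 = 0.881.

0.881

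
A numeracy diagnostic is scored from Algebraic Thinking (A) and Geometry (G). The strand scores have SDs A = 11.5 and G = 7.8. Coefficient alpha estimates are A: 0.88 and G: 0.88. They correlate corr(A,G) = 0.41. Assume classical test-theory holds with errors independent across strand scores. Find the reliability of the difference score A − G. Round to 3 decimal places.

Var(A−G) = 11.5² + 7.8² − 2·11.5·7.8·0.41 = 193.09 − 73.554 = 119.536.
Because errors are independent across components, Cov(Tᵢ,Tⱼ) = Cov(Xᵢ,Xⱼ); the off-diagonal part of the true-score variance is the same as above.
True-score variance = [11.5²·0.88 + 7.8²·0.88] − 73.554 = 169.919 − 73.554 = 96.3652.
Reliability = 96.3652 / 119.536 = 0.806.

0.806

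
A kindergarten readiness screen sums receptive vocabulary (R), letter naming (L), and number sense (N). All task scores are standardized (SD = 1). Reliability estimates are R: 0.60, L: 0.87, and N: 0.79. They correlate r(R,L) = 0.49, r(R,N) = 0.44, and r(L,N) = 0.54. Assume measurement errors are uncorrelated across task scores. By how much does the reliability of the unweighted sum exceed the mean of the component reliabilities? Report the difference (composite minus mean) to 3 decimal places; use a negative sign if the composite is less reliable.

0.122

Var(sum) = 3 + 2.94 = 5.94; true-score variance = 2.26 + 2.94 = 5.2; composite reliability = 0.8754.
Mean component reliability = 0.7533.
Difference = 0.8754 − 0.7533 = 0.122.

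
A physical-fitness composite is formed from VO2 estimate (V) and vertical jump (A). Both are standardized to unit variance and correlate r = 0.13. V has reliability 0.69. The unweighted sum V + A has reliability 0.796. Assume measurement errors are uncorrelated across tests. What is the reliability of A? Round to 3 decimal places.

0.849

Var(V+A) = 2 + 2·0.13 = 2.260.
True-score variance = ρ_V + ρ_A + 2·0.13, so 0.796 = (0.69 + ρ_A + 0.26) / 2.260.
ρ_A = 0.796·2.260 − 0.69 − 0.26 = 0.849.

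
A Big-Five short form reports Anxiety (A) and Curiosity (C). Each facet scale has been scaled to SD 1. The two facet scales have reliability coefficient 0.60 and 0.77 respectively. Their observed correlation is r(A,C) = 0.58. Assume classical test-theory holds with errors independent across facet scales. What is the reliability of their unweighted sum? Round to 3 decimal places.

Var(A+C) = 2 + 2·[0.58] = 2 + 1.16 = 3.16.
With uncorrelated errors the cross-covariances are all true-score covariance, so they carry over unchanged; only the diagonal terms shrink to ρᵢσᵢ².
True-score variance = [0.60 + 0.77] + 1.16 = 1.37 + 1.16 = 2.53.
Reliability = 2.53 / 3.16 = 0.801.

0.801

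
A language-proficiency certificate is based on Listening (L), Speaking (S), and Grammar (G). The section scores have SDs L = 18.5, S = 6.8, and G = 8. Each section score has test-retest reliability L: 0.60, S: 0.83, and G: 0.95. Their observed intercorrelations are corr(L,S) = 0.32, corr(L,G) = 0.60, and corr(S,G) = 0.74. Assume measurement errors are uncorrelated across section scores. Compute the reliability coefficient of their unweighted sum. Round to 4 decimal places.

Var(L+S+G) = 18.5² + 6.8² + 8² + 2·[18.5·6.8·0.32 + 18.5·8·0.60 + 6.8·8·0.74] = 452.49 + 338.624 = 791.114.
With uncorrelated errors the cross-covariances are all true-score covariance, so they carry over unchanged; only the diagonal terms shrink to ρᵢσᵢ².
True-score variance = [18.5²·0.60 + 6.8²·0.83 + 8²·0.95] + 338.624 = 304.529 + 338.624 = 643.153.
Reliability = 643.153 / 791.114 = 0.8130.

0.8130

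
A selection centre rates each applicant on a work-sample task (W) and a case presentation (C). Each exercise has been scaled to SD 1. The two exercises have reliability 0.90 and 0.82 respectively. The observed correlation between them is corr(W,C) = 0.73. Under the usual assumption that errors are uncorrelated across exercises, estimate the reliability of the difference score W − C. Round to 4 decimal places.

Var(W−C) = 1 + 1 − 2·0.73 = 2 − 1.46 = 0.54.
Because errors are independent across components, Cov(Tᵢ,Tⱼ) = Cov(Xᵢ,Xⱼ); the off-diagonal part of the true-score variance is the same as above.
True-score variance = [0.90 + 0.82] − 1.46 = 1.72 − 1.46 = 0.26.
Reliability = 0.26 / 0.54 = 0.4815.

0.4815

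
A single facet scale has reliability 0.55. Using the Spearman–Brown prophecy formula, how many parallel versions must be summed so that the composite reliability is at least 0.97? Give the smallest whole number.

k ≥ ρ*(1−ρ₁)/(ρ₁(1−ρ*)) = 0.97·0.45 / (0.55·0.03) = 26.455.
Smallest integer k = 27.

27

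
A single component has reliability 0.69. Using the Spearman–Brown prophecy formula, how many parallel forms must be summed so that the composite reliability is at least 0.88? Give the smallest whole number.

k ≥ ρ*(1−ρ₁)/(ρ₁(1−ρ*)) = 0.88·0.31 / (0.69·0.12) = 3.295.
Smallest integer k = 4.

4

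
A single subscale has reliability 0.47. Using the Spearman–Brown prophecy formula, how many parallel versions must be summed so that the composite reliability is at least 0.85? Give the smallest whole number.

k ≥ ρ*(1−ρ₁)/(ρ₁(1−ρ*)) = 0.85·0.53 / (0.47·0.15) = 6.390.
Smallest integer k = 7.

7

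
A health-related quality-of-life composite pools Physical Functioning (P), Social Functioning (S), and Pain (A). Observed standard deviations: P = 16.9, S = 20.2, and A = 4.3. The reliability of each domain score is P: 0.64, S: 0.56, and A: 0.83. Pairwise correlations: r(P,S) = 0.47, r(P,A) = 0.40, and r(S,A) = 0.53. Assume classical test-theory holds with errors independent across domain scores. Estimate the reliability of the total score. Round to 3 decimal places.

0.759

Var(P+S+A) = 16.9² + 20.2² + 4.3² + 2·[16.9·20.2·0.47 + 16.9·4.3·0.40 + 20.2·4.3·0.53] = 712.14 + 471.105 = 1183.24.
Because errors are independent across components, Cov(Tᵢ,Tⱼ) = Cov(Xᵢ,Xⱼ); the off-diagonal part of the true-score variance is the same as above.
True-score variance = [16.9²·0.64 + 20.2²·0.56 + 4.3²·0.83] + 471.105 = 426.639 + 471.105 = 897.744.
Reliability = 897.744 / 1183.24 = 0.759.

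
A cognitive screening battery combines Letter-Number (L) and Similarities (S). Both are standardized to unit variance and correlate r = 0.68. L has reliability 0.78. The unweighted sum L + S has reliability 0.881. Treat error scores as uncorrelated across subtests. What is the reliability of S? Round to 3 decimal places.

0.820

Var(L+S) = 2 + 2·0.68 = 3.360.
True-score variance = ρ_L + ρ_S + 2·0.68, so 0.881 = (0.78 + ρ_S + 1.36) / 3.360.
ρ_S = 0.881·3.360 − 0.78 − 1.36 = 0.820.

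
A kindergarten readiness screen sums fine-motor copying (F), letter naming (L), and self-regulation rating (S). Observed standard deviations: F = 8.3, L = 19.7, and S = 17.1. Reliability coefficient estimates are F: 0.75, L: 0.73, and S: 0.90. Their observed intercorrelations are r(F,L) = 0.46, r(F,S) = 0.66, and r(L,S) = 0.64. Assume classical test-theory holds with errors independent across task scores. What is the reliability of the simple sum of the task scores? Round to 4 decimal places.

0.9004

Var(F+L+S) = 8.3² + 19.7² + 17.1² + 2·[8.3·19.7·0.46 + 8.3·17.1·0.66 + 19.7·17.1·0.64] = 749.39 + 768.97 = 1518.36.
With uncorrelated errors the cross-covariances are all true-score covariance, so they carry over unchanged; only the diagonal terms shrink to ρᵢσᵢ².
True-score variance = [8.3²·0.75 + 19.7²·0.73 + 17.1²·0.90] + 768.97 = 598.142 + 768.97 = 1367.11.
Reliability = 1367.11 / 1518.36 = 0.9004.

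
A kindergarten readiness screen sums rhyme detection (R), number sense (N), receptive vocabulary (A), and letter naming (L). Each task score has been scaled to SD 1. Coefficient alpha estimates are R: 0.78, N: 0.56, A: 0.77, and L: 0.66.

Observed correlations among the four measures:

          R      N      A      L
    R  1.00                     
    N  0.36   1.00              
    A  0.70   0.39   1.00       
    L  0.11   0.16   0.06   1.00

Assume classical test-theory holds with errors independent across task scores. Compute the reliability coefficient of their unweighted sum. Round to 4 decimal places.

0.8373

Var(R+N+A+L) = 4 + 2·[0.36 + 0.70 + 0.11 + 0.39 + 0.16 + 0.06] = 4 + 3.56 = 7.56.
Because errors are independent across components, Cov(Tᵢ,Tⱼ) = Cov(Xᵢ,Xⱼ); the off-diagonal part of the true-score variance is the same as above.
True-score variance = [0.78 + 0.56 + 0.77 + 0.66] + 3.56 = 2.77 + 3.56 = 6.33.
Reliability = 6.33 / 7.56 = 0.8373.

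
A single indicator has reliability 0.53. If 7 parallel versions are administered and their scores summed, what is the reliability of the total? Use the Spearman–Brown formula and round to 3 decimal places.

ρ_k = kρ / (1 + (k−1)ρ) = 7·0.53 / (1 + 6·0.53) = 3.710 / 4.180 = 0.888.

0.888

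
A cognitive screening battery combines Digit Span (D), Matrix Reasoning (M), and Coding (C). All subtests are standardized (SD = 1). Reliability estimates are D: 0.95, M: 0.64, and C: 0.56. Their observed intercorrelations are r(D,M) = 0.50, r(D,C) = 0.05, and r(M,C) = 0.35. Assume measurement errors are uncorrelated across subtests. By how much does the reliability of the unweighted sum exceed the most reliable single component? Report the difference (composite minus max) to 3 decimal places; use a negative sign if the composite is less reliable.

-0.127

Var(sum) = 3 + 1.8 = 4.8; true-score variance = 2.15 + 1.8 = 3.95; composite reliability = 0.8229.
Max component reliability = 0.9500.
Difference = 0.8229 − 0.9500 = -0.127.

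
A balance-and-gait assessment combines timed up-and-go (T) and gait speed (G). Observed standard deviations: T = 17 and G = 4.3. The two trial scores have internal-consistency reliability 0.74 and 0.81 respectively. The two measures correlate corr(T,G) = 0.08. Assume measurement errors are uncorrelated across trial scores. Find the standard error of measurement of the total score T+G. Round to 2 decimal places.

Var(total) = 307.49 + 11.696 = 319.186.
True-score variance = 228.837 + 11.696 = 240.533, so reliability = 0.7536.
Error variance = 319.186 − 240.533 = 78.6531; SEM = √78.6531 = 8.87.

8.87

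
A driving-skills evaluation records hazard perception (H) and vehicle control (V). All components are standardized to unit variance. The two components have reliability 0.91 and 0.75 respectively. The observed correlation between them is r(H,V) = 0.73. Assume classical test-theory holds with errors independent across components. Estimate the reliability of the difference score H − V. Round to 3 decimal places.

Var(H−V) = 1 + 1 − 2·0.73 = 2 − 1.46 = 0.54.
Under uncorrelated errors the observed covariances equal the true-score covariances, so only the own-variance terms attenuate.
True-score variance = [0.91 + 0.75] − 1.46 = 1.66 − 1.46 = 0.2.
Reliability = 0.2 / 0.54 = 0.370.

0.370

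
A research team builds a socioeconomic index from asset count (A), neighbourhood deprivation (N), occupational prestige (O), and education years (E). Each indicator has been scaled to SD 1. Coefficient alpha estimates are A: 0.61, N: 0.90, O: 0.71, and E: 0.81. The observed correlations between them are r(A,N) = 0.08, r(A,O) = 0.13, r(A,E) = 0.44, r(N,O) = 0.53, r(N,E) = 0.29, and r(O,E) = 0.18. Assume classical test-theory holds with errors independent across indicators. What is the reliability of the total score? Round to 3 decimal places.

0.867

Var(A+N+O+E) = 4 + 2·[0.08 + 0.13 + 0.44 + 0.53 + 0.29 + 0.18] = 4 + 3.3 = 7.3.
Because errors are independent across components, Cov(Tᵢ,Tⱼ) = Cov(Xᵢ,Xⱼ); the off-diagonal part of the true-score variance is the same as above.
True-score variance = [0.61 + 0.90 + 0.71 + 0.81] + 3.3 = 3.03 + 3.3 = 6.33.
Reliability = 6.33 / 7.3 = 0.867.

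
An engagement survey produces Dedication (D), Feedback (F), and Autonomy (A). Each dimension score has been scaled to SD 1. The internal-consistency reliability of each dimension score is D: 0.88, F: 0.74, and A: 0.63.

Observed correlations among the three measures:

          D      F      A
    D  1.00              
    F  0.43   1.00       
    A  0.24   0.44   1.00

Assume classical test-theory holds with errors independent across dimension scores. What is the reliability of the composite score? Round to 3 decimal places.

Var(D+F+A) = 3 + 2·[0.43 + 0.24 + 0.44] = 3 + 2.22 = 5.22.
Under uncorrelated errors the observed covariances equal the true-score covariances, so only the own-variance terms attenuate.
True-score variance = [0.88 + 0.74 + 0.63] + 2.22 = 2.25 + 2.22 = 4.47.
Reliability = 4.47 / 5.22 = 0.856.

0.856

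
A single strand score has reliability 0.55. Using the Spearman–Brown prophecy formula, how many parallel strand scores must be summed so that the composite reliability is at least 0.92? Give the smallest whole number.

10

k ≥ ρ*(1−ρ₁)/(ρ₁(1−ρ*)) = 0.92·0.45 / (0.55·0.08) = 9.409.
Smallest integer k = 10.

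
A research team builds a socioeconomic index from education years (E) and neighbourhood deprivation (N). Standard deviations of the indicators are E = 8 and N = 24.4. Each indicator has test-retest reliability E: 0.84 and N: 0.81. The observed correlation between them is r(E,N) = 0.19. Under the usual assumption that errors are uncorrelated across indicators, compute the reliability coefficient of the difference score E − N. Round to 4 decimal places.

Var(E−N) = 8² + 24.4² − 2·8·24.4·0.19 = 659.36 − 74.176 = 585.184.
With uncorrelated errors the cross-covariances are all true-score covariance, so they carry over unchanged; only the diagonal terms shrink to ρᵢσᵢ².
True-score variance = [8²·0.84 + 24.4²·0.81] − 74.176 = 536.002 − 74.176 = 461.826.
Reliability = 461.826 / 585.184 = 0.7892.

0.7892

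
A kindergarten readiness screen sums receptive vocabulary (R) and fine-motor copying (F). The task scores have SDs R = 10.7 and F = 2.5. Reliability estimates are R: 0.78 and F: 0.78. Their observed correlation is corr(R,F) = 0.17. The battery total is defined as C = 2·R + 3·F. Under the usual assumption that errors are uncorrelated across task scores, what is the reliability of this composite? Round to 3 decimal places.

Var(C) = 2²·10.7² + 3²·2.5² + 2·[6·10.7·2.5·0.17] = 514.21 + 54.57 = 568.78.
Under uncorrelated errors the observed covariances equal the true-score covariances, so only the own-variance terms attenuate.
True-score variance = [2²·10.7²·0.78 + 3²·2.5²·0.78] + 54.57 = 401.084 + 54.57 = 455.654.
Reliability = 455.654 / 568.78 = 0.801.

0.801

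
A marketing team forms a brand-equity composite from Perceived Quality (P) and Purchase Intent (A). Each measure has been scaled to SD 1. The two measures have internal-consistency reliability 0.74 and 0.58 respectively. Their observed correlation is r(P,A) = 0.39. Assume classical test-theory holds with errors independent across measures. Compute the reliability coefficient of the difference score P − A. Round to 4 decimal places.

Var(P−A) = 1 + 1 − 2·0.39 = 2 − 0.78 = 1.22.
Under uncorrelated errors the observed covariances equal the true-score covariances, so only the own-variance terms attenuate.
True-score variance = [0.74 + 0.58] − 0.78 = 1.32 − 0.78 = 0.54.
Reliability = 0.54 / 1.22 = 0.4426.

0.4426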